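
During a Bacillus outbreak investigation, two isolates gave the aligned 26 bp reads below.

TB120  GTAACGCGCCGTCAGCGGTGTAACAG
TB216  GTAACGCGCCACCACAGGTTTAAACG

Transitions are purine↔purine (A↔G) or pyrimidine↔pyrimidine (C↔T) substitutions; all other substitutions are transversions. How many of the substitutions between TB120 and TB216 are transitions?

2

Mismatches occur at site 11 (G→A, transition), site 12 (T→C, transition), site 15 (G→C, transversion), site 16 (C→A, transversion), site 20 (G→T, transversion), site 24 (C→A, transversion), site 25 (A→C, transversion).
Of the 7 differences, 2 transitions and 5 transversions, so the answer is 2.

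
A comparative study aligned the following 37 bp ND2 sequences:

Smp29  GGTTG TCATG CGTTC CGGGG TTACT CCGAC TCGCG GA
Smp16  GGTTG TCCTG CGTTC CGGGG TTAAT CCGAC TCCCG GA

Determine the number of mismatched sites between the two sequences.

3

The sequences differ at positions 8 (A/C), 24 (C/A), 33 (G/C).
That gives 3 mismatches out of 37 aligned sites, so the Hamming distance is 3.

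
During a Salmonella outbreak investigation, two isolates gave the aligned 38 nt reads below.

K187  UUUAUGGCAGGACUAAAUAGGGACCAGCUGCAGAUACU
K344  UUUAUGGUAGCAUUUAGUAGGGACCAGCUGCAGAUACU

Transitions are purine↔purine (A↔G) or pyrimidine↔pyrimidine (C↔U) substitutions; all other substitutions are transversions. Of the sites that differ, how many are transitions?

The sequences differ at positions 8 (C/U, transition), 11 (G/C, transversion), 13 (C/U, transition), 15 (A/U, transversion), 17 (A/G, transition).
Of the 5 differences, 3 transitions and 2 transversions, so the answer is 3.

3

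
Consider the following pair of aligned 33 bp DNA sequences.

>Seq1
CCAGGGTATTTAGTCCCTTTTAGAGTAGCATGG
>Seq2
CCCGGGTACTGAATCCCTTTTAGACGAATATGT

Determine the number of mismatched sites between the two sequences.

Differing sites — 3:A/C; 9:T/C; 11:T/G; 13:G/A; 25:G/C; 26:T/G; 28:G/A; 29:C/T; 33:G/T.
That gives 9 mismatches out of 33 aligned sites, so the Hamming distance is 9.

9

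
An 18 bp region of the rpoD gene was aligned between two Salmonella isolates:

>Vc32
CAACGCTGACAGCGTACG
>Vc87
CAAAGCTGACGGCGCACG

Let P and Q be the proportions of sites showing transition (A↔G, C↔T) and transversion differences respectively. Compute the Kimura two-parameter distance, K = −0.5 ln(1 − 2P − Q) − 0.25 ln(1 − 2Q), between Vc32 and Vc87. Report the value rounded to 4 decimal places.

The sequences differ at positions 4 (C/A, transversion), 11 (A/G, transition), 15 (T/C, transition).
Of the 3 differences, 2 transitions and 1 transversion over 18 sites: P = 2/18 = 0.111111, Q = 1/18 = 0.055556.
d = −0.5·ln(0.722222) − 0.25·ln(0.888888) = −0.5·(-0.325423) − 0.25·(-0.117784) = 0.1922.

0.1922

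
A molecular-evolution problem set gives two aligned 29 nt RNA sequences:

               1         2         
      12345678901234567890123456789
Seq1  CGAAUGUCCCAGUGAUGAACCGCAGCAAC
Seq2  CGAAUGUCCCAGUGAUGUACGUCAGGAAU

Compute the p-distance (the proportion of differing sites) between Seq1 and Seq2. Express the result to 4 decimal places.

0.1724

The sequences differ at positions 18 (A/U), 21 (C/G), 22 (G/U), 26 (C/G), 29 (C/U).
There are 5 differences over 29 sites, so p = 5/29 = 0.1724.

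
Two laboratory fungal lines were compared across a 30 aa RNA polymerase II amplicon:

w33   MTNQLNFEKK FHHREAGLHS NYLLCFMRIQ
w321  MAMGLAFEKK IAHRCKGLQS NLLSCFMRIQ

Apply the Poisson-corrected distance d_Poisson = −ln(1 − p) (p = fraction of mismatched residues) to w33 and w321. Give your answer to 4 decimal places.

Differing sites — 2:T/A; 3:N/M; 4:Q/G; 6:N/A; 11:F/I; 12:H/A; 15:E/C; 16:A/K; 19:H/Q; 22:Y/L; 24:L/S.
p = 11/30 = 0.366667.
d = −ln(1 − 0.366667) = −ln(0.633333) = 0.4568.

0.4568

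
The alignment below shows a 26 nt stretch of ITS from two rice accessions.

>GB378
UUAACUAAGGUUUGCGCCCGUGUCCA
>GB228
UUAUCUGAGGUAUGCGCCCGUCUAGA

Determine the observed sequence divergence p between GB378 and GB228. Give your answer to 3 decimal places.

Differing sites — 4:A/U; 7:A/G; 12:U/A; 22:G/C; 24:C/A; 25:C/G.
There are 6 differences over 26 sites, so p = 6/26 = 0.231.

0.231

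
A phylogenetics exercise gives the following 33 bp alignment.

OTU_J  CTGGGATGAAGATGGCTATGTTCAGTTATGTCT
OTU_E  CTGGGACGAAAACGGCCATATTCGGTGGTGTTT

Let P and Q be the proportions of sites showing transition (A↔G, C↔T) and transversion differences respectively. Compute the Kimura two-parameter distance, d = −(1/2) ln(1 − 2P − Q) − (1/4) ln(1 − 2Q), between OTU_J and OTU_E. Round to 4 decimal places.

Differing sites — 7:T/C (Ti); 11:G/A (Ti); 13:T/C (Ti); 17:T/C (Ti); 20:G/A (Ti); 24:A/G (Ti); 27:T/G (Tv); 28:A/G (Ti); 32:C/T (Ti).
Of the 9 differences, 8 transitions and 1 transversion over 33 sites: P = 8/33 = 0.242424, Q = 1/33 = 0.030303.
d = −0.5·ln(0.484849) − 0.25·ln(0.939394) = −0.5·(-0.723918) − 0.25·(-0.062520) = 0.3776.

0.3776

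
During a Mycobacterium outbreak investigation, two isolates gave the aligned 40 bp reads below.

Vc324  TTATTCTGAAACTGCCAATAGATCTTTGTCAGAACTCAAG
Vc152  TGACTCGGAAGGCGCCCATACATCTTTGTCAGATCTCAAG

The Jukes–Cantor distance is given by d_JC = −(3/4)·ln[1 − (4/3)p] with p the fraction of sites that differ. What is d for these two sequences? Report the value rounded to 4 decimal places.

0.2675

Mismatches occur at site 2 (T/G), site 4 (T/C), site 7 (T/G), site 11 (A/G), site 12 (C/G), site 13 (T/C), site 17 (A/C), site 21 (G/C), site 34 (A/T).
p = 9/40 = 0.225000.
d = −0.75 · ln(1 − (4/3)·0.225000) = −0.75 · ln(0.700000) = −0.75 · (-0.356675) = 0.2675.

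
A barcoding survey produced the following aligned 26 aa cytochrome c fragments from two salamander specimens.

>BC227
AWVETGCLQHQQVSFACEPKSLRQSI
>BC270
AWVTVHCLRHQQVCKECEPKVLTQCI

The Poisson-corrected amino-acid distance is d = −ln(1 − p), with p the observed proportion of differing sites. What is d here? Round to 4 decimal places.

0.4855

Mismatches occur at site 4 (E↔T), site 5 (T↔V), site 6 (G↔H), site 9 (Q↔R), site 14 (S↔C), site 15 (F↔K), site 16 (A↔E), site 21 (S↔V), site 23 (R↔T), site 25 (S↔C).
p = 10/26 = 0.384615.
d = −ln(1 − 0.384615) = −ln(0.615385) = 0.4855.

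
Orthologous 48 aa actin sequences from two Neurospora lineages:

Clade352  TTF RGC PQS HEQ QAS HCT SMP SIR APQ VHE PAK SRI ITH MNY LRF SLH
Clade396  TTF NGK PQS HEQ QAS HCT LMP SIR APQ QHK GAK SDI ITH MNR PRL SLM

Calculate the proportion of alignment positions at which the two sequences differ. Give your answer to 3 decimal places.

The sequences differ at positions 4 (R/N), 6 (C/K), 19 (S/L), 28 (V/Q), 30 (E/K), 31 (P/G), 35 (R/D), 42 (Y/R), 43 (L/P), 45 (F/L), 48 (H/M).
There are 11 differences over 48 sites, so p = 11/48 = 0.229.

0.229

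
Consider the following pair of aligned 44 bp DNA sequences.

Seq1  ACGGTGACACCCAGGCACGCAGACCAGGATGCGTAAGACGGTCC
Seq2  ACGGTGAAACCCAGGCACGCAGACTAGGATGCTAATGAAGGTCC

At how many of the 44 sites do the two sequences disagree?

6

The sequences differ at positions 8 (C/A), 25 (C/T), 33 (G/T), 34 (T/A), 36 (A/T), 39 (C/A).
That gives 6 mismatches out of 44 aligned sites, so the Hamming distance is 6.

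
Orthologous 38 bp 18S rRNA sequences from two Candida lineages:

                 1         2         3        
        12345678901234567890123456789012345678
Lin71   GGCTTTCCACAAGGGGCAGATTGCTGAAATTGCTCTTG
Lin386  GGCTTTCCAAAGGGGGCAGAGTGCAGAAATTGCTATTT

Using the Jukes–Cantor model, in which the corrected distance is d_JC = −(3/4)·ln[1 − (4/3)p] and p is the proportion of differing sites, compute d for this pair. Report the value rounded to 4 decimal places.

The sequences differ at positions 10 (C/A), 12 (A/G), 21 (T/G), 25 (T/A), 35 (C/A), 38 (G/T).
p = 6/38 = 0.157895.
d = −0.75 · ln(1 − (4/3)·0.157895) = −0.75 · ln(0.789473) = −0.75 · (-0.236390) = 0.1773.

0.1773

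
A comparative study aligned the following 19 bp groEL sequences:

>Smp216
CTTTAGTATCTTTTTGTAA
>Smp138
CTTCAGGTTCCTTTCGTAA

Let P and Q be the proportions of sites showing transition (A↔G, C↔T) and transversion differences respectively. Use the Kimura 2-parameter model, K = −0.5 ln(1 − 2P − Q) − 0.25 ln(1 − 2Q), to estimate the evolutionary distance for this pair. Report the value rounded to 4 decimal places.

Differing sites — 4:T/C (Ti); 7:T/G (Tv); 8:A/T (Tv); 11:T/C (Ti); 15:T/C (Ti).
Of the 5 differences, 3 transitions and 2 transversions over 19 sites: P = 3/19 = 0.157895, Q = 2/19 = 0.105263.
d = −0.5·ln(0.578947) − 0.25·ln(0.789474) = −0.5·(-0.546544) − 0.25·(-0.236388) = 0.3324.

0.3324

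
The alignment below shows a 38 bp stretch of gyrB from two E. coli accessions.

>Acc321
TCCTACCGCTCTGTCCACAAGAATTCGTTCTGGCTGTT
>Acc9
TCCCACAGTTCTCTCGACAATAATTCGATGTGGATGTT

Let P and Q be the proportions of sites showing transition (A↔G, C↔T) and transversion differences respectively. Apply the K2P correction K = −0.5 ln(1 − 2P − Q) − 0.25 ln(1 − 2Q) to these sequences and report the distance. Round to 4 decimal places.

0.2858

The sequences differ at positions 4 (T/C, transition), 7 (C/A, transversion), 9 (C/T, transition), 13 (G/C, transversion), 16 (C/G, transversion), 21 (G/T, transversion), 28 (T/A, transversion), 30 (C/G, transversion), 34 (C/A, transversion).
Of the 9 differences, 2 transitions and 7 transversions over 38 sites: P = 2/38 = 0.052632, Q = 7/38 = 0.184211.
d = −0.5·ln(0.710525) − 0.25·ln(0.631578) = −0.5·(-0.341751) − 0.25·(-0.459534) = 0.2858.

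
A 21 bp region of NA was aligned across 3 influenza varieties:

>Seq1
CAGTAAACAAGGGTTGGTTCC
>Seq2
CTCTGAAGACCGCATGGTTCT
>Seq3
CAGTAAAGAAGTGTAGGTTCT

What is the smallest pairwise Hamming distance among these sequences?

Pairwise Hamming distances:
  Seq1 vs Seq2: 9
  Seq1 vs Seq3: 4
  Seq2 vs Seq3: 9
The smallest is 4, between Seq1 and Seq3.

4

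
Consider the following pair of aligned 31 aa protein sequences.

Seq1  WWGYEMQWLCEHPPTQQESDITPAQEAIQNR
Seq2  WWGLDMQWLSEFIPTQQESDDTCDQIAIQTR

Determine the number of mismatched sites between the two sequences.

The sequences differ at positions 4 (Y/L), 5 (E/D), 10 (C/S), 12 (H/F), 13 (P/I), 21 (I/D), 23 (P/C), 24 (A/D), 26 (E/I), 30 (N/T).
That gives 10 mismatches out of 31 aligned sites, so the Hamming distance is 10.

10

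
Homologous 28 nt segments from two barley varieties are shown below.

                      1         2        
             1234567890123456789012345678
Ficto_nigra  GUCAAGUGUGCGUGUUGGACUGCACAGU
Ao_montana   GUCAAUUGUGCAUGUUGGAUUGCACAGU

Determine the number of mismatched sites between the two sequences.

Mismatches occur at site 6 (G/U), site 12 (G/A), site 20 (C/U).
That gives 3 mismatches out of 28 aligned sites, so the Hamming distance is 3.

3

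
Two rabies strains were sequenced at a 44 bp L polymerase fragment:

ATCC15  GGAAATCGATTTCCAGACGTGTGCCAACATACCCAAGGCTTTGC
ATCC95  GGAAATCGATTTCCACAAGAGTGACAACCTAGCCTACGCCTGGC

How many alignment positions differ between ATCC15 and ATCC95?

10

Differing sites — 16:G/C; 18:C/A; 20:T/A; 24:C/A; 29:A/C; 32:C/G; 35:A/T; 37:G/C; 40:T/C; 42:T/G.
That gives 10 mismatches out of 44 aligned sites, so the Hamming distance is 10.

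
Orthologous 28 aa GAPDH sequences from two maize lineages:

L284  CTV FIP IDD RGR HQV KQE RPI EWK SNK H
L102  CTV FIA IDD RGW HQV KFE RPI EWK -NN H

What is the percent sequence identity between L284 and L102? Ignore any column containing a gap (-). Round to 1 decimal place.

85.2%

Excluding the 1 gap column leaves 27 comparable sites.
Mismatches occur at site 6 (P↔A), site 12 (R↔W), site 17 (Q↔F), site 27 (K↔N).
23 of the 27 comparable sites match, so the percent identity is 23/27 × 100 = 85.2%.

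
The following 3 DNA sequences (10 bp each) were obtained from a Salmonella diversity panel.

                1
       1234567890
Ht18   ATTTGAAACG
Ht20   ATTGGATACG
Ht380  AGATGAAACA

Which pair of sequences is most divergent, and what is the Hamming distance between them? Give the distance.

5

Pairwise Hamming distances:
  Ht18 vs Ht20: 2
  Ht18 vs Ht380: 3
  Ht20 vs Ht380: 5
The largest is 5, between Ht20 and Ht380.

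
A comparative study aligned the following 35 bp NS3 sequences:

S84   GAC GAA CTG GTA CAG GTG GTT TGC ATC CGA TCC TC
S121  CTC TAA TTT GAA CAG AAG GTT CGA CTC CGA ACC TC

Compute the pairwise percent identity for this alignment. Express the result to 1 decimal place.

65.7%

Differing sites — 1:G/C; 2:A/T; 4:G/T; 7:C/T; 9:G/T; 11:T/A; 16:G/A; 17:T/A; 22:T/C; 24:C/A; 25:A/C; 31:T/A.
23 of the 35 sites match, so the percent identity is 23/35 × 100 = 65.7%.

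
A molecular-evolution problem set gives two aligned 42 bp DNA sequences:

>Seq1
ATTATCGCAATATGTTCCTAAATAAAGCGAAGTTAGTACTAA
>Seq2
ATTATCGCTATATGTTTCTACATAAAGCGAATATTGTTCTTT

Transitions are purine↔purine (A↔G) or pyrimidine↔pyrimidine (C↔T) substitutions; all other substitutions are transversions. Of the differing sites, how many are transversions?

8

Differing sites — 9:A/T (Tv); 17:C/T (Ti); 21:A/C (Tv); 32:G/T (Tv); 33:T/A (Tv); 35:A/T (Tv); 38:A/T (Tv); 41:A/T (Tv); 42:A/T (Tv).
Of the 9 differences, 1 transition and 8 transversions, so the answer is 8.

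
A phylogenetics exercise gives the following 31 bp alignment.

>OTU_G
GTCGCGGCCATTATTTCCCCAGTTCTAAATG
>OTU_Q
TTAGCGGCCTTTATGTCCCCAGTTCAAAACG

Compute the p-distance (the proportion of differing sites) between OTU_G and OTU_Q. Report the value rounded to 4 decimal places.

0.1935

Mismatches occur at site 1 (G→T), site 3 (C→A), site 10 (A→T), site 15 (T→G), site 26 (T→A), site 30 (T→C).
There are 6 differences over 31 sites, so p = 6/31 = 0.1935.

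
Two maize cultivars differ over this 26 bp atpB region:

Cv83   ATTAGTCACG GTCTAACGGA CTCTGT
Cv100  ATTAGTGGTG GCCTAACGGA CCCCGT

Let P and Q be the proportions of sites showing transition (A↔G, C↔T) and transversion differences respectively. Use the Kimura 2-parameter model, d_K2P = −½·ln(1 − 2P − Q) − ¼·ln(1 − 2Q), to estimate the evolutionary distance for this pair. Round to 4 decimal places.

0.2950

Mismatches occur at site 7 (C/G, transversion), site 8 (A/G, transition), site 9 (C/T, transition), site 12 (T/C, transition), site 22 (T/C, transition), site 24 (T/C, transition).
Of the 6 differences, 5 transitions and 1 transversion over 26 sites: P = 5/26 = 0.192308, Q = 1/26 = 0.038462.
d = −0.5·ln(0.576922) − 0.25·ln(0.923076) = −0.5·(-0.550048) − 0.25·(-0.080044) = 0.2950.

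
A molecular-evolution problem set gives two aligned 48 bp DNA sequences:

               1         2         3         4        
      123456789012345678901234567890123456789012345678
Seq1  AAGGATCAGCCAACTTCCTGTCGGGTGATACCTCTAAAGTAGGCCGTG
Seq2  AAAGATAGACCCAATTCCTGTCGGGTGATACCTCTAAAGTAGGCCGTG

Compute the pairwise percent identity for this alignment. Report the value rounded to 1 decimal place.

87.5%

Differing sites — 3:G/A; 7:C/A; 8:A/G; 9:G/A; 12:A/C; 14:C/A.
42 of the 48 sites match, so the percent identity is 42/48 × 100 = 87.5%.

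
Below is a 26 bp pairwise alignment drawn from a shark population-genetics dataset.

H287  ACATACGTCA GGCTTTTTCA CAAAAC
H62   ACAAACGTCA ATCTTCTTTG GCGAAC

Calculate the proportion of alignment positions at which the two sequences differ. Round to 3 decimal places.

The sequences differ at positions 4 (T/A), 11 (G/A), 12 (G/T), 16 (T/C), 19 (C/T), 20 (A/G), 21 (C/G), 22 (A/C), 23 (A/G).
There are 9 differences over 26 sites, so p = 9/26 = 0.346.

0.346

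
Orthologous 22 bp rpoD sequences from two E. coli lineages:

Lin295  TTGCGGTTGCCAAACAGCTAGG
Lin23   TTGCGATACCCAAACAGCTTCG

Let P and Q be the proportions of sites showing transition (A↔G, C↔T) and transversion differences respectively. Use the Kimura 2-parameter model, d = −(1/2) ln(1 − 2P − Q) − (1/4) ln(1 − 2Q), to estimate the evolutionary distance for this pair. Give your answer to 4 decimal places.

0.2722

The sequences differ at positions 6 (G/A, transition), 8 (T/A, transversion), 9 (G/C, transversion), 20 (A/T, transversion), 21 (G/C, transversion).
Of the 5 differences, 1 transition and 4 transversions over 22 sites: P = 1/22 = 0.045455, Q = 4/22 = 0.181818.
d = −0.5·ln(0.727272) − 0.25·ln(0.636364) = −0.5·(-0.318455) − 0.25·(-0.451985) = 0.2722.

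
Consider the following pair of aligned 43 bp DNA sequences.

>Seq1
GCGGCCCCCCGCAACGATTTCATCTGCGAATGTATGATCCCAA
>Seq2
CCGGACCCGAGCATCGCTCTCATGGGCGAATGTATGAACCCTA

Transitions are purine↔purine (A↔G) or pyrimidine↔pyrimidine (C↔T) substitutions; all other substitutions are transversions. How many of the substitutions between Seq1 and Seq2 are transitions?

1

Mismatches occur at site 1 (G↔C, transversion), site 5 (C↔A, transversion), site 9 (C↔G, transversion), site 10 (C↔A, transversion), site 14 (A↔T, transversion), site 17 (A↔C, transversion), site 19 (T↔C, transition), site 24 (C↔G, transversion), site 25 (T↔G, transversion), site 38 (T↔A, transversion), site 42 (A↔T, transversion).
Of the 11 differences, 1 transition and 10 transversions, so the answer is 1.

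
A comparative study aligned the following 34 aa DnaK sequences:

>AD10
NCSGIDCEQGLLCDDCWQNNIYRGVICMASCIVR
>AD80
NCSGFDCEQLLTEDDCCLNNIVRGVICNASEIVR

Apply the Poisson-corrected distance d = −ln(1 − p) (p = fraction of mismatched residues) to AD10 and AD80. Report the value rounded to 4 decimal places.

0.3075

The sequences differ at positions 5 (I/F), 10 (G/L), 12 (L/T), 13 (C/E), 17 (W/C), 18 (Q/L), 22 (Y/V), 28 (M/N), 31 (C/E).
p = 9/34 = 0.264706.
d = −ln(1 − 0.264706) = −ln(0.735294) = 0.3075.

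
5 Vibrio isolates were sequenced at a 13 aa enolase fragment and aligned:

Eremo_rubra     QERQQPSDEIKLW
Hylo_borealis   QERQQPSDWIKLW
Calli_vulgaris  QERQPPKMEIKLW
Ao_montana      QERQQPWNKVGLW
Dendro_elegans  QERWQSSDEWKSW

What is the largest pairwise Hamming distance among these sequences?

8

Pairwise Hamming distances:
  Eremo_rubra vs Hylo_borealis: 1
  Eremo_rubra vs Calli_vulgaris: 3
  Eremo_rubra vs Ao_montana: 5
  Eremo_rubra vs Dendro_elegans: 4
  Hylo_borealis vs Calli_vulgaris: 4
  Hylo_borealis vs Ao_montana: 5
  Hylo_borealis vs Dendro_elegans: 5
  Calli_vulgaris vs Ao_montana: 6
  Calli_vulgaris vs Dendro_elegans: 7
  Ao_montana vs Dendro_elegans: 8
The largest is 8, between Ao_montana and Dendro_elegans.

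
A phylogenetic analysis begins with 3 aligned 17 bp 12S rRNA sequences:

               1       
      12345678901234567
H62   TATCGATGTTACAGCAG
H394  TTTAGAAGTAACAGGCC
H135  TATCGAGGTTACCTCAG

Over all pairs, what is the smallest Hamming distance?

Pairwise Hamming distances:
  H62 vs H394: 7
  H62 vs H135: 3
  H394 vs H135: 9
The smallest is 3, between H62 and H135.

3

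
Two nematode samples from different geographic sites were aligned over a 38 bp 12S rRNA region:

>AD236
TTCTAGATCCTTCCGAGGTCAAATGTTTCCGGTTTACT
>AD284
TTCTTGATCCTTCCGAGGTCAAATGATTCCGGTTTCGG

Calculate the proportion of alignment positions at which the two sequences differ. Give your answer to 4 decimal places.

The sequences differ at positions 5 (A/T), 26 (T/A), 36 (A/C), 37 (C/G), 38 (T/G).
There are 5 differences over 38 sites, so p = 5/38 = 0.1316.

0.1316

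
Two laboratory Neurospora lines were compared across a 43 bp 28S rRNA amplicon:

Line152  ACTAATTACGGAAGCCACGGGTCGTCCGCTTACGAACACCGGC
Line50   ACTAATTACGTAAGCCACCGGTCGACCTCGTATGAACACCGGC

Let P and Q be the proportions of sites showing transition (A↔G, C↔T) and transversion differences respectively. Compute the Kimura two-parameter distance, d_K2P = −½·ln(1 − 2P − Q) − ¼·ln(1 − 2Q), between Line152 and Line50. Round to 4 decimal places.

Differing sites — 11:G/T (Tv); 19:G/C (Tv); 25:T/A (Tv); 28:G/T (Tv); 30:T/G (Tv); 33:C/T (Ti).
Of the 6 differences, 1 transition and 5 transversions over 43 sites: P = 1/43 = 0.023256, Q = 5/43 = 0.116279.
d = −0.5·ln(0.837209) − 0.25·ln(0.767442) = −0.5·(-0.177682) − 0.25·(-0.264692) = 0.1550.

0.1550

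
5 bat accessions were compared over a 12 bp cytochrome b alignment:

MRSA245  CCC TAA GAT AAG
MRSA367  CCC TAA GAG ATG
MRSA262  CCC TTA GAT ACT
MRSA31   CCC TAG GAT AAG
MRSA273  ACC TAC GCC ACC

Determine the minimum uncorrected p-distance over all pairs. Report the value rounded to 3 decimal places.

Pairwise Hamming distances:
  MRSA245 vs MRSA367: 2
  MRSA245 vs MRSA262: 3
  MRSA245 vs MRSA31: 1
  MRSA245 vs MRSA273: 6
  MRSA367 vs MRSA262: 4
  MRSA367 vs MRSA31: 3
  MRSA367 vs MRSA273: 6
  MRSA262 vs MRSA31: 4
  MRSA262 vs MRSA273: 6
  MRSA31 vs MRSA273: 6
The smallest is 1 mismatch, between MRSA245 and MRSA31; p = 1/12 = 0.083.

0.083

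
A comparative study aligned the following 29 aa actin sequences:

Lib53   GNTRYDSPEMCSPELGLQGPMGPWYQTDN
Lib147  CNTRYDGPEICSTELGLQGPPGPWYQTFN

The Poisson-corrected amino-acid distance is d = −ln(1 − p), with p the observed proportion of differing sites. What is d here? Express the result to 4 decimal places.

Differing sites — 1:G/C; 7:S/G; 10:M/I; 13:P/T; 21:M/P; 28:D/F.
p = 6/29 = 0.206897.
d = −ln(1 − 0.206897) = −ln(0.793103) = 0.2318.

0.2318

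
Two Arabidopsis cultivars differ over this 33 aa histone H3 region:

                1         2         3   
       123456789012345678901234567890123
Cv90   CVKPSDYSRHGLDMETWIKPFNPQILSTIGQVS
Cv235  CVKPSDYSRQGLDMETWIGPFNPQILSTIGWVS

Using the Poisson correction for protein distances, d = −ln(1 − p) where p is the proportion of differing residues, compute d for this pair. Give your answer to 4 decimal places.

Mismatches occur at site 10 (H→Q), site 19 (K→G), site 31 (Q→W).
p = 3/33 = 0.090909.
d = −ln(1 − 0.090909) = −ln(0.909091) = 0.0953.

0.0953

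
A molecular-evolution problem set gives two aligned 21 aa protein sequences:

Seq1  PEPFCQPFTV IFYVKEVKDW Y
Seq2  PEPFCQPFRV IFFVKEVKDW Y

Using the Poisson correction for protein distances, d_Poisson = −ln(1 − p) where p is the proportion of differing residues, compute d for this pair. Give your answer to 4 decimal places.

0.1001

Mismatches occur at site 9 (T/R), site 13 (Y/F).
p = 2/21 = 0.095238.
d = −ln(1 − 0.095238) = −ln(0.904762) = 0.1001.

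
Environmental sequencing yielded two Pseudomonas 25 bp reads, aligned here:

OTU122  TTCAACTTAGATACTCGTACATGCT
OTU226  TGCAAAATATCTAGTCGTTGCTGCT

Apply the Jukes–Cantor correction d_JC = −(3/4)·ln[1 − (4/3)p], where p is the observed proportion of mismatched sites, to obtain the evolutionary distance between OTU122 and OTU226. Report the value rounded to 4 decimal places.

0.4904

Differing sites — 2:T/G; 6:C/A; 7:T/A; 10:G/T; 11:A/C; 14:C/G; 19:A/T; 20:C/G; 21:A/C.
p = 9/25 = 0.360000.
d = −0.75 · ln(1 − (4/3)·0.360000) = −0.75 · ln(0.520000) = −0.75 · (-0.653926) = 0.4904.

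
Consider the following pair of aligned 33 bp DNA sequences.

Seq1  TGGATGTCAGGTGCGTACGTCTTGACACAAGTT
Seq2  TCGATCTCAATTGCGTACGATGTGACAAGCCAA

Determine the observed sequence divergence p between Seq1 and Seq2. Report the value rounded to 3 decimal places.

0.394

The sequences differ at positions 2 (G/C), 6 (G/C), 10 (G/A), 11 (G/T), 20 (T/A), 21 (C/T), 22 (T/G), 28 (C/A), 29 (A/G), 30 (A/C), 31 (G/C), 32 (T/A), 33 (T/A).
There are 13 differences over 33 sites, so p = 13/33 = 0.394.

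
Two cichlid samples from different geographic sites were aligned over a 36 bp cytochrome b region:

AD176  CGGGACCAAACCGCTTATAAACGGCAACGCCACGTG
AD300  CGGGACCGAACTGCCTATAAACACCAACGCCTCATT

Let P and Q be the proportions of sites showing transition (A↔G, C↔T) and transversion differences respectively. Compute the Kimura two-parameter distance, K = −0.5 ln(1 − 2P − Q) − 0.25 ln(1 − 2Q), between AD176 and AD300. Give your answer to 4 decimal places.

The sequences differ at positions 8 (A/G, transition), 12 (C/T, transition), 15 (T/C, transition), 23 (G/A, transition), 24 (G/C, transversion), 32 (A/T, transversion), 34 (G/A, transition), 36 (G/T, transversion).
Of the 8 differences, 5 transitions and 3 transversions over 36 sites: P = 5/36 = 0.138889, Q = 3/36 = 0.083333.
d = −0.5·ln(0.638889) − 0.25·ln(0.833334) = −0.5·(-0.448025) − 0.25·(-0.182321) = 0.2696.

0.2696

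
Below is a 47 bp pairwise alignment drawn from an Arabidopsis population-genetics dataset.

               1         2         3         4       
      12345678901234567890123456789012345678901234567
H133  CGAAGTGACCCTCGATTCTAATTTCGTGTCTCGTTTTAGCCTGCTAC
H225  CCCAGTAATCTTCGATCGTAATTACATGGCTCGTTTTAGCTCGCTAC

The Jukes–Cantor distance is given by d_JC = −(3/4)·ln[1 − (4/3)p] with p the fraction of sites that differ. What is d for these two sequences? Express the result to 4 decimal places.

0.3121

The sequences differ at positions 2 (G/C), 3 (A/C), 7 (G/A), 9 (C/T), 11 (C/T), 17 (T/C), 18 (C/G), 24 (T/A), 26 (G/A), 29 (T/G), 41 (C/T), 42 (T/C).
p = 12/47 = 0.255319.
d = −0.75 · ln(1 − (4/3)·0.255319) = −0.75 · ln(0.659575) = −0.75 · (-0.416160) = 0.3121.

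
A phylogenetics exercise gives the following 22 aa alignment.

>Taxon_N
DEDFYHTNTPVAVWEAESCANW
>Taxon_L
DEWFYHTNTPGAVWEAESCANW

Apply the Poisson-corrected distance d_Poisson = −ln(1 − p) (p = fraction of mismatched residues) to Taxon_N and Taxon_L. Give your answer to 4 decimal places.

0.0953

Differing sites — 3:D/W; 11:V/G.
p = 2/22 = 0.090909.
d = −ln(1 − 0.090909) = −ln(0.909091) = 0.0953.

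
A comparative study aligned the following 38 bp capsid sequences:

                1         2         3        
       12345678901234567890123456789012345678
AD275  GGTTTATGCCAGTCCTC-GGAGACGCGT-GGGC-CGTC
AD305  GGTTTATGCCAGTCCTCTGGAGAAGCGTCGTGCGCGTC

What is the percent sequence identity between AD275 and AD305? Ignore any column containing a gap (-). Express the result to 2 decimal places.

Excluding the 3 gap columns leaves 35 comparable sites.
The sequences differ at positions 24 (C/A), 31 (G/T).
33 of the 35 comparable sites match, so the percent identity is 33/35 × 100 = 94.29%.

94.29%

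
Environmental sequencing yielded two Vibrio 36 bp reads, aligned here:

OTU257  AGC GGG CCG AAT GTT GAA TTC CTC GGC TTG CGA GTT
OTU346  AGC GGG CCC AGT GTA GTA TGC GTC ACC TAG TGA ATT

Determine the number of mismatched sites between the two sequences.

The sequences differ at positions 9 (G/C), 11 (A/G), 15 (T/A), 17 (A/T), 20 (T/G), 22 (C/G), 25 (G/A), 26 (G/C), 29 (T/A), 31 (C/T), 34 (G/A).
That gives 11 mismatches out of 36 aligned sites, so the Hamming distance is 11.

11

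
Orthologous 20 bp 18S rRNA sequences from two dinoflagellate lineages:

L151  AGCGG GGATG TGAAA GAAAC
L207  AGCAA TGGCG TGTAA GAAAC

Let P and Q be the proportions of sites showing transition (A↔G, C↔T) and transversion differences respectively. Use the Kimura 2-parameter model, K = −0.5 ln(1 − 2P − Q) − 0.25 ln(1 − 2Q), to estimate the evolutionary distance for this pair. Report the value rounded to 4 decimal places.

Differing sites — 4:G/A (Ti); 5:G/A (Ti); 6:G/T (Tv); 8:A/G (Ti); 9:T/C (Ti); 13:A/T (Tv).
Of the 6 differences, 4 transitions and 2 transversions over 20 sites: P = 4/20 = 0.200000, Q = 2/20 = 0.100000.
d = −0.5·ln(0.500000) − 0.25·ln(0.800000) = −0.5·(-0.693147) − 0.25·(-0.223144) = 0.4024.

0.4024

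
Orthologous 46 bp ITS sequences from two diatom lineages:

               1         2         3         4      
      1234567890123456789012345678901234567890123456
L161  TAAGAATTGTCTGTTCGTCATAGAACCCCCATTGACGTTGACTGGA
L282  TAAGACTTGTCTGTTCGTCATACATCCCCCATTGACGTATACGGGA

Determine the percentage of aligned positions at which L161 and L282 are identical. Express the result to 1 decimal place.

87.0%

Differing sites — 6:A/C; 23:G/C; 25:A/T; 39:T/A; 40:G/T; 43:T/G.
40 of the 46 sites match, so the percent identity is 40/46 × 100 = 87.0%.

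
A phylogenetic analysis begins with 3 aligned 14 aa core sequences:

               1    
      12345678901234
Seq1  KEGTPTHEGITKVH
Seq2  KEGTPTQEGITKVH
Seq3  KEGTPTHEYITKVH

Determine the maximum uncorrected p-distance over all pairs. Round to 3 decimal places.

0.143

Pairwise Hamming distances:
  Seq1 vs Seq2: 1
  Seq1 vs Seq3: 1
  Seq2 vs Seq3: 2
The largest is 2 mismatches, between Seq2 and Seq3; p = 2/14 = 0.143.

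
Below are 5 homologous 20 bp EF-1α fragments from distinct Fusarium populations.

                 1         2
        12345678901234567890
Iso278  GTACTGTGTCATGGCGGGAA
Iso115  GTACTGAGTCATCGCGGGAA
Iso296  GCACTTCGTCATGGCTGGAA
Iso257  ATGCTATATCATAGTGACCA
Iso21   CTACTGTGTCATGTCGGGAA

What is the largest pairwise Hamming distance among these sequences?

12

Pairwise Hamming distances:
  Iso278 vs Iso115: 2
  Iso278 vs Iso296: 4
  Iso278 vs Iso257: 9
  Iso278 vs Iso21: 2
  Iso115 vs Iso296: 5
  Iso115 vs Iso257: 10
  Iso115 vs Iso21: 4
  Iso296 vs Iso257: 12
  Iso296 vs Iso21: 6
  Iso257 vs Iso21: 10
The largest is 12, between Iso296 and Iso257.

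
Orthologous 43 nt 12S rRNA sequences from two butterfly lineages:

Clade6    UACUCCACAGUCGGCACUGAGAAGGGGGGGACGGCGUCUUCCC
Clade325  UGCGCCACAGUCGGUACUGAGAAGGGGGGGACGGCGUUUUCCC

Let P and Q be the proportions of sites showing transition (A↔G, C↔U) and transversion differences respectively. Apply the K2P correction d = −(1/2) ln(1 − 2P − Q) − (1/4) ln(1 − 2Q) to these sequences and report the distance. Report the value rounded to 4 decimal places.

0.1007

Mismatches occur at site 2 (A↔G, transition), site 4 (U↔G, transversion), site 15 (C↔U, transition), site 38 (C↔U, transition).
Of the 4 differences, 3 transitions and 1 transversion over 43 sites: P = 3/43 = 0.069767, Q = 1/43 = 0.023256.
d = −0.5·ln(0.837210) − 0.25·ln(0.953488) = −0.5·(-0.177680) − 0.25·(-0.047628) = 0.1007.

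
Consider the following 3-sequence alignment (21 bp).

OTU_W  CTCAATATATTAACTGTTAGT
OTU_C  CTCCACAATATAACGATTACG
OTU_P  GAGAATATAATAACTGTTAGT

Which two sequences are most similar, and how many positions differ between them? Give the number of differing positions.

4

Pairwise Hamming distances:
  OTU_W vs OTU_C: 9
  OTU_W vs OTU_P: 4
  OTU_C vs OTU_P: 11
The smallest is 4, between OTU_W and OTU_P.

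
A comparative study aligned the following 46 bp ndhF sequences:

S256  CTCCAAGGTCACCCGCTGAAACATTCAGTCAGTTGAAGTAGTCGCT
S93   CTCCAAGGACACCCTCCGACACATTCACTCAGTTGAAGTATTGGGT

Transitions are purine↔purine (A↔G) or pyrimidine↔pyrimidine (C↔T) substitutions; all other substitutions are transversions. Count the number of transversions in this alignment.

Mismatches occur at site 9 (T/A, transversion), site 15 (G/T, transversion), site 17 (T/C, transition), site 20 (A/C, transversion), site 28 (G/C, transversion), site 41 (G/T, transversion), site 43 (C/G, transversion), site 45 (C/G, transversion).
Of the 8 differences, 1 transition and 7 transversions, so the answer is 7.

7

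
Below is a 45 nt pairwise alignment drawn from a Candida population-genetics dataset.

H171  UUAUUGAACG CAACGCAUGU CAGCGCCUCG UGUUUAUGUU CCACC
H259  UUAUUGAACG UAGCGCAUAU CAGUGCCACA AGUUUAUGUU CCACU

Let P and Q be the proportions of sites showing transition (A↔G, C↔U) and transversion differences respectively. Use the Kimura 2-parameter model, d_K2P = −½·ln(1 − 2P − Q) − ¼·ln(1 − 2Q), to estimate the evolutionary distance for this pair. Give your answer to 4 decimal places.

Mismatches occur at site 11 (C→U, transition), site 13 (A→G, transition), site 19 (G→A, transition), site 24 (C→U, transition), site 28 (U→A, transversion), site 30 (G→A, transition), site 31 (U→A, transversion), site 45 (C→U, transition).
Of the 8 differences, 6 transitions and 2 transversions over 45 sites: P = 6/45 = 0.133333, Q = 2/45 = 0.044444.
d = −0.5·ln(0.688890) − 0.25·ln(0.911112) = −0.5·(-0.372674) − 0.25·(-0.093089) = 0.2096.

0.2096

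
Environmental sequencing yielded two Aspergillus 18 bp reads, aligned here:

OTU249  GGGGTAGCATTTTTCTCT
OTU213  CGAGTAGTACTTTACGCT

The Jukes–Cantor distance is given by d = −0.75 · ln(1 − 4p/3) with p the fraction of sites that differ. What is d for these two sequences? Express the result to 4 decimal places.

0.4408

Mismatches occur at site 1 (G→C), site 3 (G→A), site 8 (C→T), site 10 (T→C), site 14 (T→A), site 16 (T→G).
p = 6/18 = 0.333333.
d = −0.75 · ln(1 − (4/3)·0.333333) = −0.75 · ln(0.555556) = −0.75 · (-0.587786) = 0.4408.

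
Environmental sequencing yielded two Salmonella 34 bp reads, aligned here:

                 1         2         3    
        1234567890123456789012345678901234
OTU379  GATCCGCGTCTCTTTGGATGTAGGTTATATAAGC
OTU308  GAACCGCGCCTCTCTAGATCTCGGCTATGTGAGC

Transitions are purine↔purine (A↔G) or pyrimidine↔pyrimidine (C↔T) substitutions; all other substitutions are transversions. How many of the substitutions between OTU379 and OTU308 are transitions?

6

Differing sites — 3:T/A (Tv); 9:T/C (Ti); 14:T/C (Ti); 16:G/A (Ti); 20:G/C (Tv); 22:A/C (Tv); 25:T/C (Ti); 29:A/G (Ti); 31:A/G (Ti).
Of the 9 differences, 6 transitions and 3 transversions, so the answer is 6.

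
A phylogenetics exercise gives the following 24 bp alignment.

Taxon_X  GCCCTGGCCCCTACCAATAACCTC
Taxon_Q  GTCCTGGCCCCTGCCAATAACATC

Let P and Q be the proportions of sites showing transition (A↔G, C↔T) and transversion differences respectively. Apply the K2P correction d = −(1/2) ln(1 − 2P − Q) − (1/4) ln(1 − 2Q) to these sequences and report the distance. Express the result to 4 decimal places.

0.1386

The sequences differ at positions 2 (C/T, transition), 13 (A/G, transition), 22 (C/A, transversion).
Of the 3 differences, 2 transitions and 1 transversion over 24 sites: P = 2/24 = 0.083333, Q = 1/24 = 0.041667.
d = −0.5·ln(0.791667) − 0.25·ln(0.916666) = −0.5·(-0.233614) − 0.25·(-0.087012) = 0.1386.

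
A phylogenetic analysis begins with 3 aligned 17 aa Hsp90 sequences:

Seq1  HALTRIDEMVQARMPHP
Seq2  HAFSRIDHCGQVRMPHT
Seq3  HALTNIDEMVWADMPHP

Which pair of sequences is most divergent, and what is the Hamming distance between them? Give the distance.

10

Pairwise Hamming distances:
  Seq1 vs Seq2: 7
  Seq1 vs Seq3: 3
  Seq2 vs Seq3: 10
The largest is 10, between Seq2 and Seq3.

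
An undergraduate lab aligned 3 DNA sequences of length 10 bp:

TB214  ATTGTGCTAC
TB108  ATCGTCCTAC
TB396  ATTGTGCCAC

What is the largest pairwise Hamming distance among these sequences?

Pairwise Hamming distances:
  TB214 vs TB108: 2
  TB214 vs TB396: 1
  TB108 vs TB396: 3
The largest is 3, between TB108 and TB396.

3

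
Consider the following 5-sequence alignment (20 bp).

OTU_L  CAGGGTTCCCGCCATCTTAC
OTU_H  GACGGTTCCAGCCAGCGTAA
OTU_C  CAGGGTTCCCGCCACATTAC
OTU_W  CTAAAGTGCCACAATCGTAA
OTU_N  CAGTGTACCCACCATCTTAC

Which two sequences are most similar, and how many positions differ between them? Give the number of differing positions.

Pairwise Hamming distances:
  OTU_L vs OTU_H: 6
  OTU_L vs OTU_C: 2
  OTU_L vs OTU_W: 10
  OTU_L vs OTU_N: 3
  OTU_H vs OTU_C: 7
  OTU_H vs OTU_W: 11
  OTU_H vs OTU_N: 9
  OTU_C vs OTU_W: 12
  OTU_C vs OTU_N: 5
  OTU_W vs OTU_N: 10
The smallest is 2, between OTU_L and OTU_C.

2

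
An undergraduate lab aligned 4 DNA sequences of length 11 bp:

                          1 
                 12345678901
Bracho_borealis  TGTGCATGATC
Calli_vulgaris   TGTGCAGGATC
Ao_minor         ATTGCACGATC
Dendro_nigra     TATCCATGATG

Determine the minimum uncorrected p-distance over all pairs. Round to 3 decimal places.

Pairwise Hamming distances:
  Bracho_borealis vs Calli_vulgaris: 1
  Bracho_borealis vs Ao_minor: 3
  Bracho_borealis vs Dendro_nigra: 3
  Calli_vulgaris vs Ao_minor: 3
  Calli_vulgaris vs Dendro_nigra: 4
  Ao_minor vs Dendro_nigra: 5
The smallest is 1 mismatch, between Bracho_borealis and Calli_vulgaris; p = 1/11 = 0.091.

0.091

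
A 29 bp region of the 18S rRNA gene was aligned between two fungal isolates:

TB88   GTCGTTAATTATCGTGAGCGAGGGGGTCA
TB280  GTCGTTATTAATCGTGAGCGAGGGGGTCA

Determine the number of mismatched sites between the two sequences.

2

Differing sites — 8:A/T; 10:T/A.
That gives 2 mismatches out of 29 aligned sites, so the Hamming distance is 2.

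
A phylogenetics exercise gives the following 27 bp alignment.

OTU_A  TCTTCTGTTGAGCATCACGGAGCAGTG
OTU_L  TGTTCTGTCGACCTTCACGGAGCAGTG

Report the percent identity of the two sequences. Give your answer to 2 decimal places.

The sequences differ at positions 2 (C/G), 9 (T/C), 12 (G/C), 14 (A/T).
23 of the 27 sites match, so the percent identity is 23/27 × 100 = 85.19%.

85.19%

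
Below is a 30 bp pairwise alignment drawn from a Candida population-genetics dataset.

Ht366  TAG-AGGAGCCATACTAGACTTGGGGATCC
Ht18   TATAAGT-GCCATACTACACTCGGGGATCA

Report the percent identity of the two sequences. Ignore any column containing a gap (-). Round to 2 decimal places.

82.14%

Excluding the 2 gap columns leaves 28 comparable sites.
Mismatches occur at site 3 (G↔T), site 7 (G↔T), site 18 (G↔C), site 22 (T↔C), site 30 (C↔A).
23 of the 28 comparable sites match, so the percent identity is 23/28 × 100 = 82.14%.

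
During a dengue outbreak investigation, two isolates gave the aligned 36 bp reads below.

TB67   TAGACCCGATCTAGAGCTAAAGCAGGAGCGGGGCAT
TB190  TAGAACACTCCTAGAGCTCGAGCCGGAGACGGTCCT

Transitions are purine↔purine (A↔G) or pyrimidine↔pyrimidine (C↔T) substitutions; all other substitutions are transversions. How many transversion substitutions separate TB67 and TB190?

The sequences differ at positions 5 (C/A, transversion), 7 (C/A, transversion), 8 (G/C, transversion), 9 (A/T, transversion), 10 (T/C, transition), 19 (A/C, transversion), 20 (A/G, transition), 24 (A/C, transversion), 29 (C/A, transversion), 30 (G/C, transversion), 33 (G/T, transversion), 35 (A/C, transversion).
Of the 12 differences, 2 transitions and 10 transversions, so the answer is 10.

10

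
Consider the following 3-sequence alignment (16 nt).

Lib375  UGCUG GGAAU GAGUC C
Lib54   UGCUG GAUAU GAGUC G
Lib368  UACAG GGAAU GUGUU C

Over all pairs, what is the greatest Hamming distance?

7

Pairwise Hamming distances:
  Lib375 vs Lib54: 3
  Lib375 vs Lib368: 4
  Lib54 vs Lib368: 7
The largest is 7, between Lib54 and Lib368.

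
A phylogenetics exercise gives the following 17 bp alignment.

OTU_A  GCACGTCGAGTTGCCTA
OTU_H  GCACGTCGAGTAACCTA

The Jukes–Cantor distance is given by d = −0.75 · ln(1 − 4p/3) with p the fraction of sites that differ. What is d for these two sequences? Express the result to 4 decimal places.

0.1280

The sequences differ at positions 12 (T/A), 13 (G/A).
p = 2/17 = 0.117647.
d = −0.75 · ln(1 − (4/3)·0.117647) = −0.75 · ln(0.843137) = −0.75 · (-0.170626) = 0.1280.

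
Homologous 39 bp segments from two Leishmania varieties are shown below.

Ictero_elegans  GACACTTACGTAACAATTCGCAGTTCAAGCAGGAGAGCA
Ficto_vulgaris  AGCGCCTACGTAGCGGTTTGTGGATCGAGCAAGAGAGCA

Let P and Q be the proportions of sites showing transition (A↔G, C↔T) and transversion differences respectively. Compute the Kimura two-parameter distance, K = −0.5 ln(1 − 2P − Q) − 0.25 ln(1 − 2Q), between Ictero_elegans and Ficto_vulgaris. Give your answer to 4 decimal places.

0.5254

Differing sites — 1:G/A (Ti); 2:A/G (Ti); 4:A/G (Ti); 6:T/C (Ti); 13:A/G (Ti); 15:A/G (Ti); 16:A/G (Ti); 19:C/T (Ti); 21:C/T (Ti); 22:A/G (Ti); 24:T/A (Tv); 27:A/G (Ti); 32:G/A (Ti).
Of the 13 differences, 12 transitions and 1 transversion over 39 sites: P = 12/39 = 0.307692, Q = 1/39 = 0.025641.
d = −0.5·ln(0.358975) − 0.25·ln(0.948718) = −0.5·(-1.024503) − 0.25·(-0.052644) = 0.5254.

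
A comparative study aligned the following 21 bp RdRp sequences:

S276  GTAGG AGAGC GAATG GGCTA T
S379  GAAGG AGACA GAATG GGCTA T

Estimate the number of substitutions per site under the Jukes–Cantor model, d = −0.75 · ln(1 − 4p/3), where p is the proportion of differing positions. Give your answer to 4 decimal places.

0.1585

The sequences differ at positions 2 (T/A), 9 (G/C), 10 (C/A).
p = 3/21 = 0.142857.
d = −0.75 · ln(1 − (4/3)·0.142857) = −0.75 · ln(0.809524) = −0.75 · (-0.211309) = 0.1585.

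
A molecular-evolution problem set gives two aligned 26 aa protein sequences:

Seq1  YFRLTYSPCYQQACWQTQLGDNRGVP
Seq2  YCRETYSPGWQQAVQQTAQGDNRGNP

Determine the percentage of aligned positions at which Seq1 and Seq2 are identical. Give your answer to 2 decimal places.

65.38%

Differing sites — 2:F/C; 4:L/E; 9:C/G; 10:Y/W; 14:C/V; 15:W/Q; 18:Q/A; 19:L/Q; 25:V/N.
17 of the 26 sites match, so the percent identity is 17/26 × 100 = 65.38%.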